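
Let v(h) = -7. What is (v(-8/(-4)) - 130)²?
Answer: 18769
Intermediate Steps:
(v(-8/(-4)) - 130)² = (-7 - 130)² = (-137)² = 18769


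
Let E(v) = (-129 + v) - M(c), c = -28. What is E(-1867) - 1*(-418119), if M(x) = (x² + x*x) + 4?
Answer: 414551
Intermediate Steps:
M(x) = 4 + 2*x² (M(x) = (x² + x²) + 4 = 2*x² + 4 = 4 + 2*x²)
E(v) = -1701 + v (E(v) = (-129 + v) - (4 + 2*(-28)²) = (-129 + v) - (4 + 2*784) = (-129 + v) - (4 + 1568) = (-129 + v) - 1*1572 = (-129 + v) - 1572 = -1701 + v)
E(-1867) - 1*(-418119) = (-1701 - 1867) - 1*(-418119) = -3568 + 418119 = 414551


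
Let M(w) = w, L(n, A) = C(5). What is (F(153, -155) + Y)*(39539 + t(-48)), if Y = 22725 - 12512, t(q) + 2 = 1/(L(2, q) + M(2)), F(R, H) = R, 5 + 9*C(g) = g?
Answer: 409845725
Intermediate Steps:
C(g) = -5/9 + g/9
L(n, A) = 0 (L(n, A) = -5/9 + (⅑)*5 = -5/9 + 5/9 = 0)
t(q) = -3/2 (t(q) = -2 + 1/(0 + 2) = -2 + 1/2 = -2 + ½ = -3/2)
Y = 10213
(F(153, -155) + Y)*(39539 + t(-48)) = (153 + 10213)*(39539 - 3/2) = 10366*(79075/2) = 409845725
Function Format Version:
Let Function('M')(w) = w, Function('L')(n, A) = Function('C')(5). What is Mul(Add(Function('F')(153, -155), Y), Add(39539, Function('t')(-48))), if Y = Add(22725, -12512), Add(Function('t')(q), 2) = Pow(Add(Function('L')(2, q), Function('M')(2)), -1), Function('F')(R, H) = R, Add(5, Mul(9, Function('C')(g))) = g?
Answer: 409845725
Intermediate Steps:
Function('C')(g) = Add(Rational(-5, 9), Mul(Rational(1, 9), g))
Function('L')(n, A) = 0 (Function('L')(n, A) = Add(Rational(-5, 9), Mul(Rational(1, 9), 5)) = Add(Rational(-5, 9), Rational(5, 9)) = 0)
Function('t')(q) = Rational(-3, 2) (Function('t')(q) = Add(-2, Pow(Add(0, 2), -1)) = Add(-2, Pow(2, -1)) = Add(-2, Rational(1, 2)) = Rational(-3, 2))
Y = 10213
Mul(Add(Function('F')(153, -155), Y), Add(39539, Function('t')(-48))) = Mul(Add(153, 10213), Add(39539, Rational(-3, 2))) = Mul(10366, Rational(79075, 2)) = 409845725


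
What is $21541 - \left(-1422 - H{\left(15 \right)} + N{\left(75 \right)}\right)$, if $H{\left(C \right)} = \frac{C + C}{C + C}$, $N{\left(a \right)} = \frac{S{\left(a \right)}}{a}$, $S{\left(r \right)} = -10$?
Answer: $\frac{344462}{15} \approx 22964.0$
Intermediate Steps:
$N{\left(a \right)} = - \frac{10}{a}$
$H{\left(C \right)} = 1$ ($H{\left(C \right)} = \frac{2 C}{2 C} = 2 C \frac{1}{2 C} = 1$)
$21541 - \left(-1422 - H{\left(15 \right)} + N{\left(75 \right)}\right) = 21541 + \left(1 - \left(- \frac{10}{75} + \left(\left(-279 + 2294\right) - 3437\right)\right)\right) = 21541 + \left(1 - \left(\left(-10\right) \frac{1}{75} + \left(2015 - 3437\right)\right)\right) = 21541 + \left(1 - \left(- \frac{2}{15} - 1422\right)\right) = 21541 + \left(1 - - \frac{21332}{15}\right) = 21541 + \left(1 + \frac{21332}{15}\right) = 21541 + \frac{21347}{15} = \frac{344462}{15}$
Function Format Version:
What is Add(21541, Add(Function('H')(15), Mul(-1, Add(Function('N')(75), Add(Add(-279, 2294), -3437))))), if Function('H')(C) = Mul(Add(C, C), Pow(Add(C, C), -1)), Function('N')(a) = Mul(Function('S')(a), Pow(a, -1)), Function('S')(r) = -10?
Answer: Rational(344462, 15) ≈ 22964.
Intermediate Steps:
Function('N')(a) = Mul(-10, Pow(a, -1))
Function('H')(C) = 1 (Function('H')(C) = Mul(Mul(2, C), Pow(Mul(2, C), -1)) = Mul(Mul(2, C), Mul(Rational(1, 2), Pow(C, -1))) = 1)
Add(21541, Add(Function('H')(15), Mul(-1, Add(Function('N')(75), Add(Add(-279, 2294), -3437))))) = Add(21541, Add(1, Mul(-1, Add(Mul(-10, Pow(75, -1)), Add(Add(-279, 2294), -3437))))) = Add(21541, Add(1, Mul(-1, Add(Mul(-10, Rational(1, 75)), Add(2015, -3437))))) = Add(21541, Add(1, Mul(-1, Add(Rational(-2, 15), -1422)))) = Add(21541, Add(1, Mul(-1, Rational(-21332, 15)))) = Add(21541, Add(1, Rational(21332, 15))) = Add(21541, Rational(21347, 15)) = Rational(344462, 15)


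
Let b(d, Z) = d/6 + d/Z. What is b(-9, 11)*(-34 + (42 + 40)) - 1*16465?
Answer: -182339/11 ≈ -16576.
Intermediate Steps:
b(d, Z) = d/6 + d/Z (b(d, Z) = d*(1/6) + d/Z = d/6 + d/Z)
b(-9, 11)*(-34 + (42 + 40)) - 1*16465 = ((1/6)*(-9) - 9/11)*(-34 + (42 + 40)) - 1*16465 = (-3/2 - 9*1/11)*(-34 + 82) - 16465 = (-3/2 - 9/11)*48 - 16465 = -51/22*48 - 16465 = -1224/11 - 16465 = -182339/11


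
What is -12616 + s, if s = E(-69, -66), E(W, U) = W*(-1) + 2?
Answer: -12545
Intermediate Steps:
E(W, U) = 2 - W (E(W, U) = -W + 2 = 2 - W)
s = 71 (s = 2 - 1*(-69) = 2 + 69 = 71)
-12616 + s = -12616 + 71 = -12545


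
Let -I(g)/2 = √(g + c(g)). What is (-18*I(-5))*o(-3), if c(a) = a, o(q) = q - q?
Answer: 0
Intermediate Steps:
o(q) = 0
I(g) = -2*√2*√g (I(g) = -2*√(g + g) = -2*√2*√g)
(-18*I(-5))*o(-3) = -(-36)*√2*√(-5)*0 = -(-36)*√2*I*√5*0 = -(-36)*I*√10*0 = (36*I*√10)*0 = 0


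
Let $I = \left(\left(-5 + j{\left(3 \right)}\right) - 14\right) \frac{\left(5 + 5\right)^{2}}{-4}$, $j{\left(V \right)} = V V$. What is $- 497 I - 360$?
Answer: $-124610$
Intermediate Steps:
$j{\left(V \right)} = V^{2}$
$I = 250$ ($I = \left(\left(-5 + 3^{2}\right) - 14\right) \frac{\left(5 + 5\right)^{2}}{-4} = \left(\left(-5 + 9\right) - 14\right) 10^{2} \left(- \frac{1}{4}\right) = \left(4 - 14\right) 100 \left(- \frac{1}{4}\right) = \left(-10\right) \left(-25\right) = 250$)
$- 497 I - 360 = \left(-497\right) 250 - 360 = -124250 - 360 = -124610$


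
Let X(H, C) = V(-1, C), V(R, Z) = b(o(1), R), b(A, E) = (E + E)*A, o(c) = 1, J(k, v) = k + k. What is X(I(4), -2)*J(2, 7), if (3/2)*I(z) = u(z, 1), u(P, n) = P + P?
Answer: -8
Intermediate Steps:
J(k, v) = 2*k
b(A, E) = 2*A*E (b(A, E) = (2*E)*A = 2*A*E)
u(P, n) = 2*P
V(R, Z) = 2*R (V(R, Z) = 2*1*R = 2*R)
I(z) = 4*z/3 (I(z) = 2*(2*z)/3 = 4*z/3)
X(H, C) = -2 (X(H, C) = 2*(-1) = -2)
X(I(4), -2)*J(2, 7) = -4*2 = -2*4 = -8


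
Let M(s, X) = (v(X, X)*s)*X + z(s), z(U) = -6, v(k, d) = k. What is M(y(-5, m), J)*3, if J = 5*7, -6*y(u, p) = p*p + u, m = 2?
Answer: 1189/2 ≈ 594.50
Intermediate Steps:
y(u, p) = -u/6 - p**2/6 (y(u, p) = -(p*p + u)/6 = -(p**2 + u)/6 = -(u + p**2)/6 = -u/6 - p**2/6)
J = 35
M(s, X) = -6 + s*X**2 (M(s, X) = (X*s)*X - 6 = s*X**2 - 6 = -6 + s*X**2)
M(y(-5, m), J)*3 = (-6 + (-1/6*(-5) - 1/6*2**2)*35**2)*3 = (-6 + (5/6 - 1/6*4)*1225)*3 = (-6 + (5/6 - 2/3)*1225)*3 = (-6 + (1/6)*1225)*3 = (-6 + 1225/6)*3 = (1189/6)*3 = 1189/2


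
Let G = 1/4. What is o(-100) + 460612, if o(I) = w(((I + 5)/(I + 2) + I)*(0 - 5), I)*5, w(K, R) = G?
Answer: 1842453/4 ≈ 4.6061e+5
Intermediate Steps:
G = ¼ ≈ 0.25000
w(K, R) = ¼
o(I) = 5/4 (o(I) = (¼)*5 = 5/4)
o(-100) + 460612 = 5/4 + 460612 = 1842453/4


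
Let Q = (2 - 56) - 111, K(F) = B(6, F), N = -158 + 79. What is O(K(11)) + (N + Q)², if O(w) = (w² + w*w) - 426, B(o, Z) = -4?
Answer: 59142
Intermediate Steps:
N = -79
K(F) = -4
Q = -165 (Q = -54 - 111 = -165)
O(w) = -426 + 2*w² (O(w) = (w² + w²) - 426 = 2*w² - 426 = -426 + 2*w²)
O(K(11)) + (N + Q)² = (-426 + 2*(-4)²) + (-79 - 165)² = (-426 + 2*16) + (-244)² = (-426 + 32) + 59536 = -394 + 59536 = 59142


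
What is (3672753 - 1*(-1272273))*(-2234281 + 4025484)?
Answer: 8857545406278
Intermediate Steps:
(3672753 - 1*(-1272273))*(-2234281 + 4025484) = (3672753 + 1272273)*1791203 = 4945026*1791203 = 8857545406278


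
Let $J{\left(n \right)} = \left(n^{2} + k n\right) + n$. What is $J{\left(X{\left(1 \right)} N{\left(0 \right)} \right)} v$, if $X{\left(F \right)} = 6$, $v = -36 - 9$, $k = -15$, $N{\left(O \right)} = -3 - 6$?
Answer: $-165240$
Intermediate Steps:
$N{\left(O \right)} = -9$ ($N{\left(O \right)} = -3 - 6 = -9$)
$v = -45$
$J{\left(n \right)} = n^{2} - 14 n$ ($J{\left(n \right)} = \left(n^{2} - 15 n\right) + n = n^{2} - 14 n$)
$J{\left(X{\left(1 \right)} N{\left(0 \right)} \right)} v = 6 \left(-9\right) \left(-14 + 6 \left(-9\right)\right) \left(-45\right) = - 54 \left(-14 - 54\right) \left(-45\right) = \left(-54\right) \left(-68\right) \left(-45\right) = 3672 \left(-45\right) = -165240$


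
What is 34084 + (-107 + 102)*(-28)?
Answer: 34224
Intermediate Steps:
34084 + (-107 + 102)*(-28) = 34084 - 5*(-28) = 34084 + 140 = 34224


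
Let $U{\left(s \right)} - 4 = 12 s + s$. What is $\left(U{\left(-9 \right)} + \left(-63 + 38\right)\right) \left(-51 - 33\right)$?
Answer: $11592$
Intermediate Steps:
$U{\left(s \right)} = 4 + 13 s$ ($U{\left(s \right)} = 4 + \left(12 s + s\right) = 4 + 13 s$)
$\left(U{\left(-9 \right)} + \left(-63 + 38\right)\right) \left(-51 - 33\right) = \left(\left(4 + 13 \left(-9\right)\right) + \left(-63 + 38\right)\right) \left(-51 - 33\right) = \left(\left(4 - 117\right) - 25\right) \left(-84\right) = \left(-113 - 25\right) \left(-84\right) = \left(-138\right) \left(-84\right) = 11592$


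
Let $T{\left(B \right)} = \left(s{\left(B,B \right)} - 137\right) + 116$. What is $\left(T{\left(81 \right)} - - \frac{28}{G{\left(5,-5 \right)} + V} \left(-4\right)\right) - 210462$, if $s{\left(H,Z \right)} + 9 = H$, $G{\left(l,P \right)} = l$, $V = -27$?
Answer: $- \frac{2314465}{11} \approx -2.1041 \cdot 10^{5}$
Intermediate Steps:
$s{\left(H,Z \right)} = -9 + H$
$T{\left(B \right)} = -30 + B$ ($T{\left(B \right)} = \left(\left(-9 + B\right) - 137\right) + 116 = \left(-146 + B\right) + 116 = -30 + B$)
$\left(T{\left(81 \right)} - - \frac{28}{G{\left(5,-5 \right)} + V} \left(-4\right)\right) - 210462 = \left(\left(-30 + 81\right) - - \frac{28}{5 - 27} \left(-4\right)\right) - 210462 = \left(51 - - \frac{28}{-22} \left(-4\right)\right) - 210462 = \left(51 - \left(-28\right) \left(- \frac{1}{22}\right) \left(-4\right)\right) - 210462 = \left(51 - \frac{14}{11} \left(-4\right)\right) - 210462 = \left(51 - - \frac{56}{11}\right) - 210462 = \left(51 + \frac{56}{11}\right) - 210462 = \frac{617}{11} - 210462 = - \frac{2314465}{11}$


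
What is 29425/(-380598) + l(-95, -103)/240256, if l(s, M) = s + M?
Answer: -1786222801/22860238272 ≈ -0.078137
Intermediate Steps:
l(s, M) = M + s
29425/(-380598) + l(-95, -103)/240256 = 29425/(-380598) + (-103 - 95)/240256 = 29425*(-1/380598) - 198*1/240256 = -29425/380598 - 99/120128 = -1786222801/22860238272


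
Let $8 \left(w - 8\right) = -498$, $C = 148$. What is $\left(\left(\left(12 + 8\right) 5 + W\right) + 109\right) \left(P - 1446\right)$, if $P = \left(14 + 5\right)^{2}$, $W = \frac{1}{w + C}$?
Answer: $- \frac{17008243}{75} \approx -2.2678 \cdot 10^{5}$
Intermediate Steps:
$w = - \frac{217}{4}$ ($w = 8 + \frac{1}{8} \left(-498\right) = 8 - \frac{249}{4} = - \frac{217}{4} \approx -54.25$)
$W = \frac{4}{375}$ ($W = \frac{1}{- \frac{217}{4} + 148} = \frac{1}{\frac{375}{4}} = \frac{4}{375} \approx 0.010667$)
$P = 361$ ($P = 19^{2} = 361$)
$\left(\left(\left(12 + 8\right) 5 + W\right) + 109\right) \left(P - 1446\right) = \left(\left(\left(12 + 8\right) 5 + \frac{4}{375}\right) + 109\right) \left(361 - 1446\right) = \left(\left(20 \cdot 5 + \frac{4}{375}\right) + 109\right) \left(-1085\right) = \left(\left(100 + \frac{4}{375}\right) + 109\right) \left(-1085\right) = \left(\frac{37504}{375} + 109\right) \left(-1085\right) = \frac{78379}{375} \left(-1085\right) = - \frac{17008243}{75}$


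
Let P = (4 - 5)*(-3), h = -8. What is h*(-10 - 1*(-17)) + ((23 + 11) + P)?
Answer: -19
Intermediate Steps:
P = 3 (P = -1*(-3) = 3)
h*(-10 - 1*(-17)) + ((23 + 11) + P) = -8*(-10 - 1*(-17)) + ((23 + 11) + 3) = -8*(-10 + 17) + (34 + 3) = -8*7 + 37 = -56 + 37 = -19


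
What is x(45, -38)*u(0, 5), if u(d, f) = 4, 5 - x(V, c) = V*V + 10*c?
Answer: -6560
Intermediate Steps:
x(V, c) = 5 - V² - 10*c (x(V, c) = 5 - (V*V + 10*c) = 5 - (V² + 10*c) = 5 + (-V² - 10*c) = 5 - V² - 10*c)
x(45, -38)*u(0, 5) = (5 - 1*45² - 10*(-38))*4 = (5 - 1*2025 + 380)*4 = (5 - 2025 + 380)*4 = -1640*4 = -6560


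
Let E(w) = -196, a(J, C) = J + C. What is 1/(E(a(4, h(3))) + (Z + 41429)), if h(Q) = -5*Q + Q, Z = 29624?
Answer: 1/70857 ≈ 1.4113e-5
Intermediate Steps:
h(Q) = -4*Q
a(J, C) = C + J
1/(E(a(4, h(3))) + (Z + 41429)) = 1/(-196 + (29624 + 41429)) = 1/(-196 + 71053) = 1/70857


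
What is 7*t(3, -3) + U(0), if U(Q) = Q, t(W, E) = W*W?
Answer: 63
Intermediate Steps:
t(W, E) = W**2
7*t(3, -3) + U(0) = 7*3**2 + 0 = 7*9 + 0 = 63 + 0 = 63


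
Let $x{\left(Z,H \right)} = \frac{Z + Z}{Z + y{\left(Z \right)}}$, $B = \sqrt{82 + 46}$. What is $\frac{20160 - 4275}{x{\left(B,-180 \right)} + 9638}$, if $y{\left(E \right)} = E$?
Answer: $\frac{1765}{1071} \approx 1.648$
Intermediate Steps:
$B = 8 \sqrt{2}$ ($B = \sqrt{128} = 8 \sqrt{2} \approx 11.314$)
$x{\left(Z,H \right)} = 1$ ($x{\left(Z,H \right)} = \frac{Z + Z}{Z + Z} = \frac{2 Z}{2 Z} = 2 Z \frac{1}{2 Z} = 1$)
$\frac{20160 - 4275}{x{\left(B,-180 \right)} + 9638} = \frac{20160 - 4275}{1 + 9638} = \frac{15885}{9639} = 15885 \cdot \frac{1}{9639} = \frac{1765}{1071}$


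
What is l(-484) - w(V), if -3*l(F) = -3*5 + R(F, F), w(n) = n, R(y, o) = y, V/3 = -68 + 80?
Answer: 391/3 ≈ 130.33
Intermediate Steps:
V = 36 (V = 3*(-68 + 80) = 3*12 = 36)
l(F) = 5 - F/3 (l(F) = -(-3*5 + F)/3 = -(-15 + F)/3 = 5 - F/3)
l(-484) - w(V) = (5 - 1/3*(-484)) - 1*36 = (5 + 484/3) - 36 = 499/3 - 36 = 391/3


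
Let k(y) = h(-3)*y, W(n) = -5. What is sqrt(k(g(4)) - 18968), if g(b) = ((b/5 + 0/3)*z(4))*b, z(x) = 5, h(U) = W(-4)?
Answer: 2*I*sqrt(4762) ≈ 138.01*I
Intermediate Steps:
h(U) = -5
g(b) = b**2 (g(b) = ((b/5 + 0/3)*5)*b = ((b*(1/5) + 0*(1/3))*5)*b = ((b/5 + 0)*5)*b = ((b/5)*5)*b = b*b = b**2)
k(y) = -5*y
sqrt(k(g(4)) - 18968) = sqrt(-5*4**2 - 18968) = sqrt(-5*16 - 18968) = sqrt(-80 - 18968) = sqrt(-19048) = 2*I*sqrt(4762)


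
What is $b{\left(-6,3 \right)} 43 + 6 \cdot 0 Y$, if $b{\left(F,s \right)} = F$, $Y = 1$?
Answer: $-258$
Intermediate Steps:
$b{\left(-6,3 \right)} 43 + 6 \cdot 0 Y = \left(-6\right) 43 + 6 \cdot 0 \cdot 1 = -258 + 0 \cdot 1 = -258 + 0 = -258$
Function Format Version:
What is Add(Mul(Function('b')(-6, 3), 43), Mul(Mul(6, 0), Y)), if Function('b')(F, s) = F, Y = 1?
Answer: -258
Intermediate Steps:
Add(Mul(Function('b')(-6, 3), 43), Mul(Mul(6, 0), Y)) = Add(Mul(-6, 43), Mul(Mul(6, 0), 1)) = Add(-258, Mul(0, 1)) = Add(-258, 0) = -258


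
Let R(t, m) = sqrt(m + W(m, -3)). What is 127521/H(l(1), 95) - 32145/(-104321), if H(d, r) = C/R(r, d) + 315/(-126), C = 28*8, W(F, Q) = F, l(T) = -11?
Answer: -1460108351595/10497509267 + 57129408*I*sqrt(22)/100627 ≈ -139.09 + 2662.9*I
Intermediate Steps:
R(t, m) = sqrt(2)*sqrt(m) (R(t, m) = sqrt(m + m) = sqrt(2*m) = sqrt(2)*sqrt(m))
C = 224
H(d, r) = -5/2 + 112*sqrt(2)/sqrt(d) (H(d, r) = 224/((sqrt(2)*sqrt(d))) + 315/(-126) = 224*(sqrt(2)/(2*sqrt(d))) + 315*(-1/126) = 112*sqrt(2)/sqrt(d) - 5/2 = -5/2 + 112*sqrt(2)/sqrt(d))
127521/H(l(1), 95) - 32145/(-104321) = 127521/(-5/2 + 112*sqrt(2)/sqrt(-11)) - 32145/(-104321) = 127521/(-5/2 + 112*sqrt(2)*(-I*sqrt(11)/11)) - 32145*(-1/104321) = 127521/(-5/2 - 112*I*sqrt(22)/11) + 32145/104321 = 32145/104321 + 127521/(-5/2 - 112*I*sqrt(22)/11)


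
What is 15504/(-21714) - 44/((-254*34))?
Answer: -5539047/7813421 ≈ -0.70891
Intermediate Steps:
15504/(-21714) - 44/((-254*34)) = 15504*(-1/21714) - 44/(-8636) = -2584/3619 - 44*(-1/8636) = -2584/3619 + 11/2159 = -5539047/7813421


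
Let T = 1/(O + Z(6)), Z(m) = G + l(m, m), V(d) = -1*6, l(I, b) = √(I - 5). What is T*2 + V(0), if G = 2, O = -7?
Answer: -13/2 ≈ -6.5000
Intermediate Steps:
l(I, b) = √(-5 + I)
V(d) = -6
Z(m) = 2 + √(-5 + m)
T = -¼ (T = 1/(-7 + (2 + √(-5 + 6))) = 1/(-7 + (2 + √1)) = 1/(-7 + (2 + 1)) = 1/(-7 + 3) = 1/(-4) = -¼ ≈ -0.25000)
T*2 + V(0) = -¼*2 - 6 = -½ - 6 = -13/2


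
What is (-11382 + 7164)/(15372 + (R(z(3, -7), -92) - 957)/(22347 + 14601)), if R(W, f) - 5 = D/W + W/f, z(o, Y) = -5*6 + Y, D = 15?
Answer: -27921160224/101755181495 ≈ -0.27440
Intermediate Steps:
z(o, Y) = -30 + Y
R(W, f) = 5 + 15/W + W/f (R(W, f) = 5 + (15/W + W/f) = 5 + 15/W + W/f)
(-11382 + 7164)/(15372 + (R(z(3, -7), -92) - 957)/(22347 + 14601)) = (-11382 + 7164)/(15372 + ((5 + 15/(-30 - 7) + (-30 - 7)/(-92)) - 957)/(22347 + 14601)) = -4218/(15372 + ((5 + 15/(-37) - 37*(-1/92)) - 957)/36948) = -4218/(15372 + ((5 + 15*(-1/37) + 37/92) - 957)*(1/36948)) = -4218/(15372 + ((5 - 15/37 + 37/92) - 957)*(1/36948)) = -4218/(15372 + (17009/3404 - 957)*(1/36948)) = -4218/(15372 - 3240619/3404*1/36948) = -4218/(15372 - 3240619/125770992) = -4218/1933348448405/125770992 = -4218*125770992/1933348448405 = -27921160224/101755181495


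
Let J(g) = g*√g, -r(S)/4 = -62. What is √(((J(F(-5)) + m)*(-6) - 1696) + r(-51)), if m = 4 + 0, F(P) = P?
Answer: √(-1472 + 30*I*√5) ≈ 0.874 + 38.377*I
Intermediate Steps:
m = 4
r(S) = 248 (r(S) = -4*(-62) = 248)
J(g) = g^(3/2)
√(((J(F(-5)) + m)*(-6) - 1696) + r(-51)) = √((((-5)^(3/2) + 4)*(-6) - 1696) + 248) = √(((-5*I*√5 + 4)*(-6) - 1696) + 248) = √(((4 - 5*I*√5)*(-6) - 1696) + 248) = √(((-24 + 30*I*√5) - 1696) + 248) = √((-1720 + 30*I*√5) + 248) = √(-1472 + 30*I*√5)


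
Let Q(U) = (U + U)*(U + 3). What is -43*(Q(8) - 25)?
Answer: -6493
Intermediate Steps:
Q(U) = 2*U*(3 + U) (Q(U) = (2*U)*(3 + U) = 2*U*(3 + U))
-43*(Q(8) - 25) = -43*(2*8*(3 + 8) - 25) = -43*(2*8*11 - 25) = -43*(176 - 25) = -43*151 = -6493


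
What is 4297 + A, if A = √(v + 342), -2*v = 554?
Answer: 4297 + √65 ≈ 4305.1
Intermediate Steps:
v = -277 (v = -½*554 = -277)
A = √65 (A = √(-277 + 342) = √65 ≈ 8.0623)
4297 + A = 4297 + √65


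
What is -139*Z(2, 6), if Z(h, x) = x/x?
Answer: -139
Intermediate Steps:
Z(h, x) = 1
-139*Z(2, 6) = -139*1 = -139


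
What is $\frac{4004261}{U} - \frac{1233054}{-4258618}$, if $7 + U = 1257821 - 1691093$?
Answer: $- \frac{1179882969088}{131797839173} \approx -8.9522$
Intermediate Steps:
$U = -433279$ ($U = -7 + \left(1257821 - 1691093\right) = -7 - 433272 = -433279$)
$\frac{4004261}{U} - \frac{1233054}{-4258618} = \frac{4004261}{-433279} - \frac{1233054}{-4258618} = 4004261 \left(- \frac{1}{433279}\right) - - \frac{616527}{2129309} = - \frac{4004261}{433279} + \frac{616527}{2129309} = - \frac{1179882969088}{131797839173}$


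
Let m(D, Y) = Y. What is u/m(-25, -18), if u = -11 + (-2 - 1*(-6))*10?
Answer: -29/18 ≈ -1.6111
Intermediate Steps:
u = 29 (u = -11 + (-2 + 6)*10 = -11 + 4*10 = -11 + 40 = 29)
u/m(-25, -18) = 29/(-18) = 29*(-1/18) = -29/18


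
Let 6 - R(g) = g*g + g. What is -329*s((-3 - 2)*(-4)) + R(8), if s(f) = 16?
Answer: -5330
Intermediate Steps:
R(g) = 6 - g - g² (R(g) = 6 - (g*g + g) = 6 - (g² + g) = 6 - (g + g²) = 6 + (-g - g²) = 6 - g - g²)
-329*s((-3 - 2)*(-4)) + R(8) = -329*16 + (6 - 1*8 - 1*8²) = -5264 + (6 - 8 - 1*64) = -5264 + (6 - 8 - 64) = -5264 - 66 = -5330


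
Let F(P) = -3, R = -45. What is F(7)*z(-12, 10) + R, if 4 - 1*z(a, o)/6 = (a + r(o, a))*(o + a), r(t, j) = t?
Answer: -45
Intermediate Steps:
z(a, o) = 24 - 6*(a + o)**2 (z(a, o) = 24 - 6*(a + o)*(o + a) = 24 - 6*(a + o)*(a + o) = 24 - 6*(a + o)**2)
F(7)*z(-12, 10) + R = -3*(24 - 6*(-12)**2 - 6*10**2 - 12*(-12)*10) - 45 = -3*(24 - 6*144 - 6*100 + 1440) - 45 = -3*(24 - 864 - 600 + 1440) - 45 = -3*0 - 45 = 0 - 45 = -45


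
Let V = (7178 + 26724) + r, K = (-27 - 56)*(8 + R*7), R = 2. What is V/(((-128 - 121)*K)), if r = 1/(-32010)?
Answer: 1085203019/14554114740 ≈ 0.074563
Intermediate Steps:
r = -1/32010 ≈ -3.1240e-5
K = -1826 (K = (-27 - 56)*(8 + 2*7) = -83*(8 + 14) = -83*22 = -1826)
V = 1085203019/32010 (V = (7178 + 26724) - 1/32010 = 33902 - 1/32010 = 1085203019/32010 ≈ 33902.)
V/(((-128 - 121)*K)) = 1085203019/(32010*(((-128 - 121)*(-1826)))) = 1085203019/(32010*((-249*(-1826)))) = (1085203019/32010)/454674 = (1085203019/32010)*(1/454674) = 1085203019/14554114740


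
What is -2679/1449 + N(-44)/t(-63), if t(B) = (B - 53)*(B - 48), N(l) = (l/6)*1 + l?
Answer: -5761531/3109554 ≈ -1.8528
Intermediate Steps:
N(l) = 7*l/6 (N(l) = (l*(⅙))*1 + l = (l/6)*1 + l = l/6 + l = 7*l/6)
t(B) = (-53 + B)*(-48 + B)
-2679/1449 + N(-44)/t(-63) = -2679/1449 + ((7/6)*(-44))/(2544 + (-63)² - 101*(-63)) = -2679*1/1449 - 154/(3*(2544 + 3969 + 6363)) = -893/483 - 154/3/12876 = -893/483 - 154/3*1/12876 = -893/483 - 77/19314 = -5761531/3109554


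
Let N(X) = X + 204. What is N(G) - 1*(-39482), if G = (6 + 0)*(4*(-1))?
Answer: 39662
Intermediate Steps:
G = -24 (G = 6*(-4) = -24)
N(X) = 204 + X
N(G) - 1*(-39482) = (204 - 24) - 1*(-39482) = 180 + 39482 = 39662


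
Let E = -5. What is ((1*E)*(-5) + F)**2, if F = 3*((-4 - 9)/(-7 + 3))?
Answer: 19321/16 ≈ 1207.6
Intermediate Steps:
F = 39/4 (F = 3*(-13/(-4)) = 3*(-13*(-1/4)) = 3*(13/4) = 39/4 ≈ 9.7500)
((1*E)*(-5) + F)**2 = ((1*(-5))*(-5) + 39/4)**2 = (-5*(-5) + 39/4)**2 = (25 + 39/4)**2 = (139/4)**2 = 19321/16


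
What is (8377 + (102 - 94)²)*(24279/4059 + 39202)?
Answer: 447781535959/1353 ≈ 3.3095e+8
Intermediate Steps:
(8377 + (102 - 94)²)*(24279/4059 + 39202) = (8377 + 8²)*(24279*(1/4059) + 39202) = (8377 + 64)*(8093/1353 + 39202) = 8441*(53048399/1353) = 447781535959/1353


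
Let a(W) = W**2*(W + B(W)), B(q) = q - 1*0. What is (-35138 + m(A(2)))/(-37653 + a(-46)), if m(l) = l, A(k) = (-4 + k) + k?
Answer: 35138/232325 ≈ 0.15125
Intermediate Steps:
A(k) = -4 + 2*k
B(q) = q (B(q) = q + 0 = q)
a(W) = 2*W**3 (a(W) = W**2*(W + W) = W**2*(2*W) = 2*W**3)
(-35138 + m(A(2)))/(-37653 + a(-46)) = (-35138 + (-4 + 2*2))/(-37653 + 2*(-46)**3) = (-35138 + (-4 + 4))/(-37653 + 2*(-97336)) = (-35138 + 0)/(-37653 - 194672) = -35138/(-232325) = -35138*(-1/232325) = 35138/232325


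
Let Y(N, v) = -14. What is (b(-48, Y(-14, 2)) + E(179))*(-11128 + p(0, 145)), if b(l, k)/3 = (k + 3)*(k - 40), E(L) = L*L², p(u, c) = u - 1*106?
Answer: -64450817314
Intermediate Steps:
p(u, c) = -106 + u (p(u, c) = u - 106 = -106 + u)
E(L) = L³
b(l, k) = 3*(-40 + k)*(3 + k) (b(l, k) = 3*((k + 3)*(k - 40)) = 3*((3 + k)*(-40 + k)) = 3*((-40 + k)*(3 + k)) = 3*(-40 + k)*(3 + k))
(b(-48, Y(-14, 2)) + E(179))*(-11128 + p(0, 145)) = ((-360 - 111*(-14) + 3*(-14)²) + 179³)*(-11128 + (-106 + 0)) = ((-360 + 1554 + 3*196) + 5735339)*(-11128 - 106) = ((-360 + 1554 + 588) + 5735339)*(-11234) = (1782 + 5735339)*(-11234) = 5737121*(-11234) = -64450817314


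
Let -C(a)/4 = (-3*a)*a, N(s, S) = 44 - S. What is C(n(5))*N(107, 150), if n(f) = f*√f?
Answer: -159000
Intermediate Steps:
n(f) = f^(3/2)
C(a) = 12*a² (C(a) = -4*(-3*a)*a = -(-12)*a² = 12*a²)
C(n(5))*N(107, 150) = (12*(5^(3/2))²)*(44 - 1*150) = (12*(5*√5)²)*(44 - 150) = (12*125)*(-106) = 1500*(-106) = -159000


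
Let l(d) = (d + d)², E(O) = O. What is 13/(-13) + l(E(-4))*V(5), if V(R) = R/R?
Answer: 63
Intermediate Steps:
l(d) = 4*d² (l(d) = (2*d)² = 4*d²)
V(R) = 1
13/(-13) + l(E(-4))*V(5) = 13/(-13) + (4*(-4)²)*1 = 13*(-1/13) + (4*16)*1 = -1 + 64*1 = -1 + 64 = 63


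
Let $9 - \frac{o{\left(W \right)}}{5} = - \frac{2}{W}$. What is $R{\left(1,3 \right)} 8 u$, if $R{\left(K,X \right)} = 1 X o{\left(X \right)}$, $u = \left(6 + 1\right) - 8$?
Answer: $-1160$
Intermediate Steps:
$o{\left(W \right)} = 45 + \frac{10}{W}$ ($o{\left(W \right)} = 45 - 5 \left(- \frac{2}{W}\right) = 45 + \frac{10}{W}$)
$u = -1$ ($u = 7 - 8 = -1$)
$R{\left(K,X \right)} = X \left(45 + \frac{10}{X}\right)$ ($R{\left(K,X \right)} = 1 X \left(45 + \frac{10}{X}\right) = X \left(45 + \frac{10}{X}\right)$)
$R{\left(1,3 \right)} 8 u = \left(10 + 45 \cdot 3\right) 8 \left(-1\right) = \left(10 + 135\right) 8 \left(-1\right) = 145 \cdot 8 \left(-1\right) = 1160 \left(-1\right) = -1160$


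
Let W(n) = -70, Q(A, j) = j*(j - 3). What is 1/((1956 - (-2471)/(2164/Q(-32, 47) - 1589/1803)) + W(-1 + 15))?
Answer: 153910/2593619381 ≈ 5.9342e-5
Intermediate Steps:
Q(A, j) = j*(-3 + j)
1/((1956 - (-2471)/(2164/Q(-32, 47) - 1589/1803)) + W(-1 + 15)) = 1/((1956 - (-2471)/(2164/((47*(-3 + 47))) - 1589/1803)) - 70) = 1/((1956 - (-2471)/(2164/((47*44)) - 1589*1/1803)) - 70) = 1/((1956 - (-2471)/(2164/2068 - 1589/1803)) - 70) = 1/((1956 - (-2471)/(2164*(1/2068) - 1589/1803)) - 70) = 1/((1956 - (-2471)/(541/517 - 1589/1803)) - 70) = 1/((1956 - (-2471)/153910/932151) - 70) = 1/((1956 - (-2471)*932151/153910) - 70) = 1/((1956 - 1*(-2303345121/153910)) - 70) = 1/((1956 + 2303345121/153910) - 70) = 1/(2604393081/153910 - 70) = 1/(2593619381/153910) = 153910/2593619381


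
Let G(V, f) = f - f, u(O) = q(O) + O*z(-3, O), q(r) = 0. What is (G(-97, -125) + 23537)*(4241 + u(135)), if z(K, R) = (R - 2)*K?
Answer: -1168000088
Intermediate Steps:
z(K, R) = K*(-2 + R) (z(K, R) = (-2 + R)*K = K*(-2 + R))
u(O) = O*(6 - 3*O) (u(O) = 0 + O*(-3*(-2 + O)) = 0 + O*(6 - 3*O) = O*(6 - 3*O))
G(V, f) = 0
(G(-97, -125) + 23537)*(4241 + u(135)) = (0 + 23537)*(4241 + 3*135*(2 - 1*135)) = 23537*(4241 + 3*135*(2 - 135)) = 23537*(4241 + 3*135*(-133)) = 23537*(4241 - 53865) = 23537*(-49624) = -1168000088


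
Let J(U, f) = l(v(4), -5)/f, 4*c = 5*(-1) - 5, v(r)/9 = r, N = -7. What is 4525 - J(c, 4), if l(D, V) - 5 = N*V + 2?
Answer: 9029/2 ≈ 4514.5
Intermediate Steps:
v(r) = 9*r
l(D, V) = 7 - 7*V (l(D, V) = 5 + (-7*V + 2) = 5 + (2 - 7*V) = 7 - 7*V)
c = -5/2 (c = (5*(-1) - 5)/4 = (-5 - 5)/4 = (¼)*(-10) = -5/2 ≈ -2.5000)
J(U, f) = 42/f (J(U, f) = (7 - 7*(-5))/f = (7 + 35)/f = 42/f)
4525 - J(c, 4) = 4525 - 42/4 = 4525 - 1*21/2 = 4525 - 21/2 = 9029/2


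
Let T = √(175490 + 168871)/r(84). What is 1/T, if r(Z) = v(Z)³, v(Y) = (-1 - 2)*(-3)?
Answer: 243*√344361/114787 ≈ 1.2423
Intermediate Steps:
v(Y) = 9 (v(Y) = -3*(-3) = 9)
r(Z) = 729 (r(Z) = 9³ = 729)
T = √344361/729 (T = √(175490 + 168871)/729 = √344361*(1/729) = √344361/729 ≈ 0.80497)
1/T = 1/(√344361/729) = 243*√344361/114787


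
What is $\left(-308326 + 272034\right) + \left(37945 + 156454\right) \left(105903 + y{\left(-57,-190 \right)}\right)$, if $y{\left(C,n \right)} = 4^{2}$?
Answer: $20590511389$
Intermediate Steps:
$y{\left(C,n \right)} = 16$
$\left(-308326 + 272034\right) + \left(37945 + 156454\right) \left(105903 + y{\left(-57,-190 \right)}\right) = \left(-308326 + 272034\right) + \left(37945 + 156454\right) \left(105903 + 16\right) = -36292 + 194399 \cdot 105919 = -36292 + 20590547681 = 20590511389$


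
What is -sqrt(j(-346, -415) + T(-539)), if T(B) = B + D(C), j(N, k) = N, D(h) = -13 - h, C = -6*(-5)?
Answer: -4*I*sqrt(58) ≈ -30.463*I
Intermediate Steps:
C = 30
T(B) = -43 + B (T(B) = B + (-13 - 1*30) = B + (-13 - 30) = B - 43 = -43 + B)
-sqrt(j(-346, -415) + T(-539)) = -sqrt(-346 + (-43 - 539)) = -sqrt(-346 - 582) = -sqrt(-928) = -4*I*sqrt(58)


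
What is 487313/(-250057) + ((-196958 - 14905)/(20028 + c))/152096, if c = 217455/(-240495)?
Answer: -23799841101090718799/12212078211392232544 ≈ -1.9489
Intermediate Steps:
c = -14497/16033 (c = 217455*(-1/240495) = -14497/16033 ≈ -0.90420)
487313/(-250057) + ((-196958 - 14905)/(20028 + c))/152096 = 487313/(-250057) + ((-196958 - 14905)/(20028 - 14497/16033))/152096 = 487313*(-1/250057) - 211863/321094427/16033*(1/152096) = -487313/250057 - 211863*16033/321094427*(1/152096) = -487313/250057 - 3396799479/321094427*1/152096 = -487313/250057 - 3396799479/48837177968992 = -23799841101090718799/12212078211392232544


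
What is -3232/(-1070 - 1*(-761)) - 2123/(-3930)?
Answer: 4452589/404790 ≈ 11.000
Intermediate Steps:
-3232/(-1070 - 1*(-761)) - 2123/(-3930) = -3232/(-1070 + 761) - 2123*(-1/3930) = -3232/(-309) + 2123/3930 = -3232*(-1/309) + 2123/3930 = 3232/309 + 2123/3930 = 4452589/404790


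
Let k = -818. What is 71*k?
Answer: -58078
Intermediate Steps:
71*k = 71*(-818) = -58078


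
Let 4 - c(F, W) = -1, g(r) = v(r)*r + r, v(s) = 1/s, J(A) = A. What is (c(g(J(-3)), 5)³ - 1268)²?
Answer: 1306449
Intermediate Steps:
g(r) = 1 + r (g(r) = r/r + r = 1 + r)
c(F, W) = 5 (c(F, W) = 4 - 1*(-1) = 4 + 1 = 5)
(c(g(J(-3)), 5)³ - 1268)² = (5³ - 1268)² = (125 - 1268)² = (-1143)² = 1306449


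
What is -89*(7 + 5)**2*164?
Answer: -2101824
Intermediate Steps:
-89*(7 + 5)**2*164 = -89*12**2*164 = -89*144*164 = -12816*164 = -2101824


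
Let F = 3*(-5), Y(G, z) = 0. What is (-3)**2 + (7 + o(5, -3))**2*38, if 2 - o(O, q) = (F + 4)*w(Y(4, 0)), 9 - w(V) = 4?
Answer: 155657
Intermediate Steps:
w(V) = 5 (w(V) = 9 - 1*4 = 9 - 4 = 5)
F = -15
o(O, q) = 57 (o(O, q) = 2 - (-15 + 4)*5 = 2 - (-11)*5 = 2 - 1*(-55) = 2 + 55 = 57)
(-3)**2 + (7 + o(5, -3))**2*38 = (-3)**2 + (7 + 57)**2*38 = 9 + 64**2*38 = 9 + 4096*38 = 9 + 155648 = 155657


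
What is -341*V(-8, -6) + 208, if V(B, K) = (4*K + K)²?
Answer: -306692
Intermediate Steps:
V(B, K) = 25*K² (V(B, K) = (5*K)² = 25*K²)
-341*V(-8, -6) + 208 = -8525*(-6)² + 208 = -8525*36 + 208 = -341*900 + 208 = -306900 + 208 = -306692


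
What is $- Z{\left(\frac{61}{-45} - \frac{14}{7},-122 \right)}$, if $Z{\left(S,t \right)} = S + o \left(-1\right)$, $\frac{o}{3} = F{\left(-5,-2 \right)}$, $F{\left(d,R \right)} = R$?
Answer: $- \frac{119}{45} \approx -2.6444$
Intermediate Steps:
$o = -6$ ($o = 3 \left(-2\right) = -6$)
$Z{\left(S,t \right)} = 6 + S$ ($Z{\left(S,t \right)} = S - -6 = S + 6 = 6 + S$)
$- Z{\left(\frac{61}{-45} - \frac{14}{7},-122 \right)} = - (6 + \left(\frac{61}{-45} - \frac{14}{7}\right)) = - (6 + \left(61 \left(- \frac{1}{45}\right) - 2\right)) = - (6 - \frac{151}{45}) = \left(-1\right) \frac{119}{45} = - \frac{119}{45}$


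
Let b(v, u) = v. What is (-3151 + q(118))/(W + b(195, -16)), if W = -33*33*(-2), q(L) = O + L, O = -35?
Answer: -3068/2373 ≈ -1.2929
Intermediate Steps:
q(L) = -35 + L
W = 2178 (W = -1089*(-2) = 2178)
(-3151 + q(118))/(W + b(195, -16)) = (-3151 + (-35 + 118))/(2178 + 195) = (-3151 + 83)/2373 = -3068*1/2373 = -3068/2373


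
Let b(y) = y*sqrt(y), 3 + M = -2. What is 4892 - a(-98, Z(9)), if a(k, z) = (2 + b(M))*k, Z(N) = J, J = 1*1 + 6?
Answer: 5088 - 490*I*sqrt(5) ≈ 5088.0 - 1095.7*I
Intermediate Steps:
M = -5 (M = -3 - 2 = -5)
J = 7 (J = 1 + 6 = 7)
Z(N) = 7
b(y) = y**(3/2)
a(k, z) = k*(2 - 5*I*sqrt(5)) (a(k, z) = (2 + (-5)**(3/2))*k = (2 - 5*I*sqrt(5))*k = k*(2 - 5*I*sqrt(5)))
4892 - a(-98, Z(9)) = 4892 - (-98)*(2 - 5*I*sqrt(5)) = 4892 - (-196 + 490*I*sqrt(5)) = 4892 + (196 - 490*I*sqrt(5)) = 5088 - 490*I*sqrt(5)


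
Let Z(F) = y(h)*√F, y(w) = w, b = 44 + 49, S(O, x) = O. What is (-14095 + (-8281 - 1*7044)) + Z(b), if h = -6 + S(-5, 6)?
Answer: -29420 - 11*√93 ≈ -29526.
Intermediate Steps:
h = -11 (h = -6 - 5 = -11)
b = 93
Z(F) = -11*√F
(-14095 + (-8281 - 1*7044)) + Z(b) = (-14095 + (-8281 - 1*7044)) - 11*√93 = (-14095 + (-8281 - 7044)) - 11*√93 = (-14095 - 15325) - 11*√93 = -29420 - 11*√93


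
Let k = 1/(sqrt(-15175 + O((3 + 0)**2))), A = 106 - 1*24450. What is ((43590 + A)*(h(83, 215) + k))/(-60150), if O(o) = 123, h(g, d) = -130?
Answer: 250198/6015 + 9623*I*sqrt(3763)/226344450 ≈ 41.596 + 0.002608*I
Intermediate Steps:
A = -24344 (A = 106 - 24450 = -24344)
k = -I*sqrt(3763)/7526 (k = 1/(sqrt(-15175 + 123)) = 1/(sqrt(-15052)) = 1/(2*I*sqrt(3763)) = -I*sqrt(3763)/7526 ≈ -0.0081508*I)
((43590 + A)*(h(83, 215) + k))/(-60150) = ((43590 - 24344)*(-130 - I*sqrt(3763)/7526))/(-60150) = (19246*(-130 - I*sqrt(3763)/7526))*(-1/60150) = (-2501980 - 9623*I*sqrt(3763)/3763)*(-1/60150) = 250198/6015 + 9623*I*sqrt(3763)/226344450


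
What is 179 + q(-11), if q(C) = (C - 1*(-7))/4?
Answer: 178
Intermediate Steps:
q(C) = 7/4 + C/4 (q(C) = (C + 7)*(1/4) = (7 + C)*(1/4) = 7/4 + C/4)
179 + q(-11) = 179 + (7/4 + (1/4)*(-11)) = 179 + (7/4 - 11/4) = 179 - 1 = 178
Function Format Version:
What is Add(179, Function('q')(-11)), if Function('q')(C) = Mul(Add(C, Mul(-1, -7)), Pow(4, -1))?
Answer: 178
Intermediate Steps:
Function('q')(C) = Add(Rational(7, 4), Mul(Rational(1, 4), C)) (Function('q')(C) = Mul(Add(C, 7), Rational(1, 4)) = Mul(Add(7, C), Rational(1, 4)) = Add(Rational(7, 4), Mul(Rational(1, 4), C)))
Add(179, Function('q')(-11)) = Add(179, Add(Rational(7, 4), Mul(Rational(1, 4), -11))) = Add(179, Add(Rational(7, 4), Rational(-11, 4))) = Add(179, -1) = 178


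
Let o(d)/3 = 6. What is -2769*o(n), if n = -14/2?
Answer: -49842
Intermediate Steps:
n = -7 (n = -14*½ = -7)
o(d) = 18 (o(d) = 3*6 = 18)
-2769*o(n) = -2769*18 = -49842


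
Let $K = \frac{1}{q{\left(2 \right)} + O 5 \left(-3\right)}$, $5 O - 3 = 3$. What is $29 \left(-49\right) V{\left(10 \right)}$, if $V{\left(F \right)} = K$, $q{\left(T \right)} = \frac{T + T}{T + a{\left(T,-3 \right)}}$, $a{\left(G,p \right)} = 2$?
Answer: $\frac{1421}{17} \approx 83.588$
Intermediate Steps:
$O = \frac{6}{5}$ ($O = \frac{3}{5} + \frac{1}{5} \cdot 3 = \frac{3}{5} + \frac{3}{5} = \frac{6}{5} \approx 1.2$)
$q{\left(T \right)} = \frac{2 T}{2 + T}$ ($q{\left(T \right)} = \frac{T + T}{T + 2} = \frac{2 T}{2 + T}$)
$K = - \frac{1}{17}$ ($K = \frac{1}{2 \cdot 2 \frac{1}{2 + 2} + \frac{6}{5} \cdot 5 \left(-3\right)} = \frac{1}{2 \cdot 2 \cdot \frac{1}{4} + 6 \left(-3\right)} = \frac{1}{2 \cdot 2 \cdot \frac{1}{4} - 18} = \frac{1}{1 - 18} = \frac{1}{-17} = - \frac{1}{17} \approx -0.058824$)
$V{\left(F \right)} = - \frac{1}{17}$
$29 \left(-49\right) V{\left(10 \right)} = 29 \left(-49\right) \left(- \frac{1}{17}\right) = \left(-1421\right) \left(- \frac{1}{17}\right) = \frac{1421}{17}$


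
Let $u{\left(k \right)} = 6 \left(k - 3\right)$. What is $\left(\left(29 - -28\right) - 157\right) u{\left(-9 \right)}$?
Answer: $7200$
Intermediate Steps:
$u{\left(k \right)} = -18 + 6 k$ ($u{\left(k \right)} = 6 \left(-3 + k\right) = -18 + 6 k$)
$\left(\left(29 - -28\right) - 157\right) u{\left(-9 \right)} = \left(\left(29 - -28\right) - 157\right) \left(-18 + 6 \left(-9\right)\right) = \left(\left(29 + 28\right) - 157\right) \left(-18 - 54\right) = \left(57 - 157\right) \left(-72\right) = \left(-100\right) \left(-72\right) = 7200$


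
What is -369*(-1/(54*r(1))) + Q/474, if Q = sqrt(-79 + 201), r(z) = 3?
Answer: 41/18 + sqrt(122)/474 ≈ 2.3011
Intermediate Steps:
Q = sqrt(122) ≈ 11.045
-369*(-1/(54*r(1))) + Q/474 = -369/((-54*3)) + sqrt(122)/474 = -369/(-162) + sqrt(122)*(1/474) = -369*(-1/162) + sqrt(122)/474 = 41/18 + sqrt(122)/474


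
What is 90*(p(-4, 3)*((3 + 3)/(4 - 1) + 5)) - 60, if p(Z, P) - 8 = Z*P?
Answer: -2580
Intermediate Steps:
p(Z, P) = 8 + P*Z (p(Z, P) = 8 + Z*P = 8 + P*Z)
90*(p(-4, 3)*((3 + 3)/(4 - 1) + 5)) - 60 = 90*((8 + 3*(-4))*((3 + 3)/(4 - 1) + 5)) - 60 = 90*((8 - 12)*(6/3 + 5)) - 60 = 90*(-4*(6*(⅓) + 5)) - 60 = 90*(-4*(2 + 5)) - 60 = 90*(-4*7) - 60 = 90*(-28) - 60 = -2520 - 60 = -2580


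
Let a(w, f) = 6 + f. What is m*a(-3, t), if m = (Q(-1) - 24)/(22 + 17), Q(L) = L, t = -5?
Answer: -25/39 ≈ -0.64103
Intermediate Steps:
m = -25/39 (m = (-1 - 24)/(22 + 17) = -25/39 ≈ -0.64103)
m*a(-3, t) = -25*(6 - 5)/39 = -25/39*1 = -25/39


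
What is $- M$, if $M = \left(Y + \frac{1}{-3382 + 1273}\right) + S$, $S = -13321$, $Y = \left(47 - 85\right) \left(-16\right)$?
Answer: $\frac{26811718}{2109} \approx 12713.0$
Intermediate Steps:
$Y = 608$ ($Y = \left(-38\right) \left(-16\right) = 608$)
$M = - \frac{26811718}{2109}$ ($M = \left(608 + \frac{1}{-3382 + 1273}\right) - 13321 = \left(608 + \frac{1}{-2109}\right) - 13321 = \left(608 - \frac{1}{2109}\right) - 13321 = \frac{1282271}{2109} - 13321 = - \frac{26811718}{2109} \approx -12713.0$)
$- M = \left(-1\right) \left(- \frac{26811718}{2109}\right) = \frac{26811718}{2109}$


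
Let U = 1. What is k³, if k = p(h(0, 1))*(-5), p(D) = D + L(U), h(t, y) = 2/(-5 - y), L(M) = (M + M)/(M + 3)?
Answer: -125/216 ≈ -0.57870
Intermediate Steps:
L(M) = 2*M/(3 + M) (L(M) = (2*M)/(3 + M) = 2*M/(3 + M))
p(D) = ½ + D (p(D) = D + 2*1/(3 + 1) = D + 2*1/4 = D + 2*1*(¼) = D + ½ = ½ + D)
k = -⅚ (k = (½ - 2/(5 + 1))*(-5) = (½ - 2/6)*(-5) = (½ - 2*⅙)*(-5) = (½ - ⅓)*(-5) = (⅙)*(-5) = -⅚ ≈ -0.83333)
k³ = (-⅚)³ = -125/216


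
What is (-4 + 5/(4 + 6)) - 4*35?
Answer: -287/2 ≈ -143.50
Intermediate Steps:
(-4 + 5/(4 + 6)) - 4*35 = (-4 + 5/10) - 140 = (-4 + 5*(1/10)) - 140 = (-4 + 1/2) - 140 = -7/2 - 140 = -287/2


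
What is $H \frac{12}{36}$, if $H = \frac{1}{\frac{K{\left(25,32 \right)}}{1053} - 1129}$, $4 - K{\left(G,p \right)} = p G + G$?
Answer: $- \frac{351}{1189658} \approx -0.00029504$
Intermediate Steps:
$K{\left(G,p \right)} = 4 - G - G p$ ($K{\left(G,p \right)} = 4 - \left(p G + G\right) = 4 - \left(G p + G\right) = 4 - \left(G + G p\right) = 4 - G - G p$)
$H = - \frac{1053}{1189658}$ ($H = \frac{1}{\frac{4 - 25 - 25 \cdot 32}{1053} - 1129} = \frac{1}{\left(4 - 25 - 800\right) \frac{1}{1053} - 1129} = \frac{1}{\left(-821\right) \frac{1}{1053} - 1129} = \frac{1}{- \frac{821}{1053} - 1129} = \frac{1}{- \frac{1189658}{1053}} = - \frac{1053}{1189658} \approx -0.00088513$)
$H \frac{12}{36} = - \frac{1053 \cdot \frac{12}{36}}{1189658} = - \frac{1053 \cdot 12 \cdot \frac{1}{36}}{1189658} = \left(- \frac{1053}{1189658}\right) \frac{1}{3} = - \frac{351}{1189658}$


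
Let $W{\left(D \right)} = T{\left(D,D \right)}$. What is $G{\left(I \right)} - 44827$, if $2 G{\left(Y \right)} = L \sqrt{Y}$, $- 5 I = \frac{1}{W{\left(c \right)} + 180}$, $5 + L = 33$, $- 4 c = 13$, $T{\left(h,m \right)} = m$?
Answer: $-44827 + \frac{4 i \sqrt{3535}}{505} \approx -44827.0 + 0.47094 i$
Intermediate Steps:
$c = - \frac{13}{4}$ ($c = \left(- \frac{1}{4}\right) 13 = - \frac{13}{4} \approx -3.25$)
$L = 28$ ($L = -5 + 33 = 28$)
$W{\left(D \right)} = D$
$I = - \frac{4}{3535}$ ($I = - \frac{1}{5 \left(- \frac{13}{4} + 180\right)} = - \frac{1}{5 \cdot \frac{707}{4}} = \left(- \frac{1}{5}\right) \frac{4}{707} = - \frac{4}{3535} \approx -0.0011315$)
$G{\left(Y \right)} = 14 \sqrt{Y}$ ($G{\left(Y \right)} = \frac{28 \sqrt{Y}}{2} = 14 \sqrt{Y}$)
$G{\left(I \right)} - 44827 = 14 \sqrt{- \frac{4}{3535}} - 44827 = 14 \frac{2 i \sqrt{3535}}{3535} - 44827 = \frac{4 i \sqrt{3535}}{505} - 44827 = -44827 + \frac{4 i \sqrt{3535}}{505}$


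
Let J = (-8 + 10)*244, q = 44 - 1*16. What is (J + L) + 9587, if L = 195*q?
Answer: 15535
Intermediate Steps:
q = 28 (q = 44 - 16 = 28)
L = 5460 (L = 195*28 = 5460)
J = 488 (J = 2*244 = 488)
(J + L) + 9587 = (488 + 5460) + 9587 = 5948 + 9587 = 15535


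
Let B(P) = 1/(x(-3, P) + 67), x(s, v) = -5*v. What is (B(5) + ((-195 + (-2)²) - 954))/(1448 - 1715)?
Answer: 48089/11214 ≈ 4.2883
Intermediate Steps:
B(P) = 1/(67 - 5*P) (B(P) = 1/(-5*P + 67) = 1/(67 - 5*P))
(B(5) + ((-195 + (-2)²) - 954))/(1448 - 1715) = (-1/(-67 + 5*5) + ((-195 + (-2)²) - 954))/(1448 - 1715) = (-1/(-67 + 25) + ((-195 + 4) - 954))/(-267) = (-1/(-42) + (-191 - 954))*(-1/267) = (-1*(-1/42) - 1145)*(-1/267) = (1/42 - 1145)*(-1/267) = -48089/42*(-1/267) = 48089/11214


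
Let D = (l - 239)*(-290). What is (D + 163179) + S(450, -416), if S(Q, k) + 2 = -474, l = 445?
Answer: 102963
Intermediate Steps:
S(Q, k) = -476 (S(Q, k) = -2 - 474 = -476)
D = -59740 (D = (445 - 239)*(-290) = 206*(-290) = -59740)
(D + 163179) + S(450, -416) = (-59740 + 163179) - 476 = 103439 - 476 = 102963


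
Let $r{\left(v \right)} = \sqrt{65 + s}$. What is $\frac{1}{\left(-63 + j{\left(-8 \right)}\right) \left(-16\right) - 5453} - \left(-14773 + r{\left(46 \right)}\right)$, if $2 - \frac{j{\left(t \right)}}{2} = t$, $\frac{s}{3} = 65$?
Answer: $\frac{70393344}{4765} - 2 \sqrt{65} \approx 14757.0$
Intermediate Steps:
$s = 195$ ($s = 3 \cdot 65 = 195$)
$j{\left(t \right)} = 4 - 2 t$
$r{\left(v \right)} = 2 \sqrt{65}$ ($r{\left(v \right)} = \sqrt{65 + 195} = \sqrt{260} = 2 \sqrt{65}$)
$\frac{1}{\left(-63 + j{\left(-8 \right)}\right) \left(-16\right) - 5453} - \left(-14773 + r{\left(46 \right)}\right) = \frac{1}{\left(-63 + \left(4 - -16\right)\right) \left(-16\right) - 5453} - \left(-14773 + 2 \sqrt{65}\right) = \frac{1}{\left(-63 + \left(4 + 16\right)\right) \left(-16\right) - 5453} + \left(14773 - 2 \sqrt{65}\right) = \frac{1}{\left(-63 + 20\right) \left(-16\right) - 5453} + \left(14773 - 2 \sqrt{65}\right) = \frac{1}{\left(-43\right) \left(-16\right) - 5453} + \left(14773 - 2 \sqrt{65}\right) = \frac{1}{688 - 5453} + \left(14773 - 2 \sqrt{65}\right) = \frac{1}{-4765} + \left(14773 - 2 \sqrt{65}\right) = - \frac{1}{4765} + \left(14773 - 2 \sqrt{65}\right) = \frac{70393344}{4765} - 2 \sqrt{65}$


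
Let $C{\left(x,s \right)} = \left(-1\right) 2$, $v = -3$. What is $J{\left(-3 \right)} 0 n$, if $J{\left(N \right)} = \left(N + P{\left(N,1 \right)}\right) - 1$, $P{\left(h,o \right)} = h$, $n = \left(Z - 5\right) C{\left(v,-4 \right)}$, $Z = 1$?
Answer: $0$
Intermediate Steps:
$C{\left(x,s \right)} = -2$
$n = 8$ ($n = \left(1 - 5\right) \left(-2\right) = \left(-4\right) \left(-2\right) = 8$)
$J{\left(N \right)} = -1 + 2 N$ ($J{\left(N \right)} = \left(N + N\right) - 1 = 2 N - 1 = -1 + 2 N$)
$J{\left(-3 \right)} 0 n = \left(-1 + 2 \left(-3\right)\right) 0 \cdot 8 = \left(-1 - 6\right) 0 \cdot 8 = \left(-7\right) 0 \cdot 8 = 0 \cdot 8 = 0$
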